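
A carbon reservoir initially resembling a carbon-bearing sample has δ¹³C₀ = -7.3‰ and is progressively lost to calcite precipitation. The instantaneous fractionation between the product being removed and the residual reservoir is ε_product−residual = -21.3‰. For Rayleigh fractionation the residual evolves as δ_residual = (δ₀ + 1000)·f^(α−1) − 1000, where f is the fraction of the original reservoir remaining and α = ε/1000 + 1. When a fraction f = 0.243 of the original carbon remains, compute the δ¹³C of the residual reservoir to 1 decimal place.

Rayleigh residual: δ_res = (δ₀ + 1000)·f^(α−1) − 1000
α = ε/1000 + 1 = 0.97870, so α − 1 = -0.02130
f^(α−1) = 0.243^(-0.02130) = 1.030592
δ_res = (-7.3 + 1000) × 1.030592 − 1000 = 1023.068 − 1000 = 23.07‰

23.1‰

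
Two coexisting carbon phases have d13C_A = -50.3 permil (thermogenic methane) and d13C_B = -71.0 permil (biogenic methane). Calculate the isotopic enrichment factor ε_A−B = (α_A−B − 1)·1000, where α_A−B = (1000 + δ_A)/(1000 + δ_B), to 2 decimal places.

α_A−B = (1000 + -50.3) / (1000 + -71.0) = 949.7 / 929.0 = 1.022282
ε_A−B = (1.022282 − 1) × 1000 = 22.282 permil
(The approximation ε ≈ δ_A − δ_B would give 20.7 permil.)

22.28 permil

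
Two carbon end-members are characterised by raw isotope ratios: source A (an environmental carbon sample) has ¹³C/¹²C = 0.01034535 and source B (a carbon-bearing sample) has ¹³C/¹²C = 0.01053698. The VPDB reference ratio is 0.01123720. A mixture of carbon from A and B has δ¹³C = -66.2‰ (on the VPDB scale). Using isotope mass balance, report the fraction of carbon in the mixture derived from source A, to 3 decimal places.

0.228

δ_A = (0.01034535/0.01123720 − 1)×1000 = (0.920634 − 1)×1000 = -79.366‰
δ_B = (0.01053698/0.01123720 − 1)×1000 = (0.937687 − 1)×1000 = -62.313‰
f_A = (δ_mix − δ_B)/(δ_A − δ_B) = (-66.2 − (-62.313))/(-79.366 − (-62.313))
f_A = -3.887 / -17.053 = 0.2280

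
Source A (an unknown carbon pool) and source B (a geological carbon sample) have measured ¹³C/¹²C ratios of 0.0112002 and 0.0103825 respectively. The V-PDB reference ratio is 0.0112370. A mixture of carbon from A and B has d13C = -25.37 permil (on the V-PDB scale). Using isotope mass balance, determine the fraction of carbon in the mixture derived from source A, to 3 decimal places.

δ_A = (0.0112002/0.0112370 − 1)×1000 = (0.996725 − 1)×1000 = -3.275 permil
δ_B = (0.0103825/0.0112370 − 1)×1000 = (0.923957 − 1)×1000 = -76.043 permil
f_A = (δ_mix − δ_B)/(δ_A − δ_B) = (-25.37 − (-76.043))/(-3.275 − (-76.043))
f_A = 50.673 / 72.769 = 0.6964

0.696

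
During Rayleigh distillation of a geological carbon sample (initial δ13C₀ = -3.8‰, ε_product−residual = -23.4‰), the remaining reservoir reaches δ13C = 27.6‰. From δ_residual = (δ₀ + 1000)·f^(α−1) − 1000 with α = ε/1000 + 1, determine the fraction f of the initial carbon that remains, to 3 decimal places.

0.265

α − 1 = ε/1000 = -0.0234
(δ_res + 1000)/(δ₀ + 1000) = (27.6 + 1000)/(-3.8 + 1000) = 1027.6/996.2 = 1.031520
f = 1.031520^(1/-0.0234) = exp(ln(1.031520)/-0.0234) = exp(0.03103/-0.0234)
f = exp(-1.3262) = 0.2655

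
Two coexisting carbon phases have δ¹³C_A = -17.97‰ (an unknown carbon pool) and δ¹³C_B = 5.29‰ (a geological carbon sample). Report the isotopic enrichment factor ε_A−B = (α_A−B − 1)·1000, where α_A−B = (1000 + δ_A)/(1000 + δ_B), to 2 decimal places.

α_A−B = (1000 + -17.97) / (1000 + 5.29) = 982.03 / 1005.29 = 0.976862
ε_A−B = (0.976862 − 1) × 1000 = -23.138‰
(The approximation ε ≈ δ_A − δ_B would give -23.26‰.)

-23.14‰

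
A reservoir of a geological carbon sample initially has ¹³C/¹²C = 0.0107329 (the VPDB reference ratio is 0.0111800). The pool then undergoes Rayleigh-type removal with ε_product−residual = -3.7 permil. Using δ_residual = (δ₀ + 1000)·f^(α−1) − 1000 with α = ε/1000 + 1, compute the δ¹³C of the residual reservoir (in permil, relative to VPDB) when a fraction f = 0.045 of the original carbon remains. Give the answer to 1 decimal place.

δ₀ = (0.0107329/0.0111800 − 1)×1000 = (0.960009 − 1)×1000 = -39.991 permil
α − 1 = ε/1000 = -0.0037
f^(α−1) = 0.045^(-0.0037) = 1.011540
δ_res = (-39.991 + 1000) × 1.011540 − 1000 = 971.088 − 1000 = -28.91 permil

-28.9 permil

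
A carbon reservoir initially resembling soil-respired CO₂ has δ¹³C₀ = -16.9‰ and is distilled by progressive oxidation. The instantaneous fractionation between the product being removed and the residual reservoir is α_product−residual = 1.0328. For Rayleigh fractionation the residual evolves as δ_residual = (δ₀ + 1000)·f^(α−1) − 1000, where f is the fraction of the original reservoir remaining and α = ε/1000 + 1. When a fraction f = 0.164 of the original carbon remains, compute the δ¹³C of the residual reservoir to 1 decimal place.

Rayleigh residual: δ_res = (δ₀ + 1000)·f^(α−1) − 1000
α − 1 = 0.03280
f^(α−1) = 0.164^(0.03280) = 0.942425
δ_res = (-16.9 + 1000) × 0.942425 − 1000 = 926.498 − 1000 = -73.50‰

-73.5‰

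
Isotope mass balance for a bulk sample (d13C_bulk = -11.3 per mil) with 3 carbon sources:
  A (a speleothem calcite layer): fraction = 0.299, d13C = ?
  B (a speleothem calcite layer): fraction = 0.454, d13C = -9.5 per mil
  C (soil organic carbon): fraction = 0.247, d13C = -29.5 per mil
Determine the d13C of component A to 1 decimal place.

1.0 per mil

Isotope mass balance: δ_bulk = Σ fᵢ·δᵢ.
-11.3 = 0.299×δ_A + 0.454×(-9.5) + 0.247×(-29.5)
0.299·δ_A = -11.3 − (-11.599) = 0.299
δ_A = 0.299 / 0.299 = 1.00 per mil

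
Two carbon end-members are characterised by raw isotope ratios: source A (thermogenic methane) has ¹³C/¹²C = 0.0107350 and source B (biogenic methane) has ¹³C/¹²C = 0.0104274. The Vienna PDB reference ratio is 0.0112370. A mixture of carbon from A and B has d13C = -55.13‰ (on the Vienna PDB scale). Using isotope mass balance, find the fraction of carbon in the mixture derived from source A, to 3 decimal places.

δ_A = (0.0107350/0.0112370 − 1)×1000 = (0.955326 − 1)×1000 = -44.674‰
δ_B = (0.0104274/0.0112370 − 1)×1000 = (0.927952 − 1)×1000 = -72.048‰
f_A = (δ_mix − δ_B)/(δ_A − δ_B) = (-55.13 − (-72.048))/(-44.674 − (-72.048))
f_A = 16.918 / 27.374 = 0.6180

0.618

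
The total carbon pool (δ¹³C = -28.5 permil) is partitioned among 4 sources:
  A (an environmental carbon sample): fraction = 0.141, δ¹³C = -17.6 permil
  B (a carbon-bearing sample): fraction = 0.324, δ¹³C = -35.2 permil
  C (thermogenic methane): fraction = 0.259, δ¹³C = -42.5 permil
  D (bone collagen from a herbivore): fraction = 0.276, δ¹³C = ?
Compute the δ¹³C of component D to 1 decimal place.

-13.1 permil

Isotope mass balance: δ_bulk = Σ fᵢ·δᵢ.
-28.5 = 0.141×(-17.6) + 0.324×(-35.2) + 0.259×(-42.5) + 0.276×δ_D
0.276·δ_D = -28.5 − (-24.894) = -3.606
δ_D = -3.606 / 0.276 = -13.07 permil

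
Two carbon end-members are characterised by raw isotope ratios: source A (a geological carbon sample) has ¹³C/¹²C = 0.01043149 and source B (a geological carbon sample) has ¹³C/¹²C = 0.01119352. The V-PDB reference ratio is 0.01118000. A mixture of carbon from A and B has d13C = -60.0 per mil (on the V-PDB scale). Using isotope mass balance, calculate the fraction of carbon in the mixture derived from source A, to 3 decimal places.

0.898

δ_A = (0.01043149/0.01118000 − 1)×1000 = (0.933049 − 1)×1000 = -66.951 per mil
δ_B = (0.01119352/0.01118000 − 1)×1000 = (1.001209 − 1)×1000 = 1.209 per mil
f_A = (δ_mix − δ_B)/(δ_A − δ_B) = (-60.0 − (1.209))/(-66.951 − (1.209))
f_A = -61.209 / -68.160 = 0.8980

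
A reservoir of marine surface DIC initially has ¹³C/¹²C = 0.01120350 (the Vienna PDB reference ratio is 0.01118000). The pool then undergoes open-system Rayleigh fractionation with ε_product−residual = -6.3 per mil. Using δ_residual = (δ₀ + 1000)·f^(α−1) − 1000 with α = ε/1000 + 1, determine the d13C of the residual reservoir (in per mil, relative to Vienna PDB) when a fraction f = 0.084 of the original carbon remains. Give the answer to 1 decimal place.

17.9 per mil

δ₀ = (0.01120350/0.01118000 − 1)×1000 = (1.002102 − 1)×1000 = 2.102 per mil
α − 1 = ε/1000 = -0.0063
f^(α−1) = 0.084^(-0.0063) = 1.015727
δ_res = (2.102 + 1000) × 1.015727 − 1000 = 1017.862 − 1000 = 17.86 per mil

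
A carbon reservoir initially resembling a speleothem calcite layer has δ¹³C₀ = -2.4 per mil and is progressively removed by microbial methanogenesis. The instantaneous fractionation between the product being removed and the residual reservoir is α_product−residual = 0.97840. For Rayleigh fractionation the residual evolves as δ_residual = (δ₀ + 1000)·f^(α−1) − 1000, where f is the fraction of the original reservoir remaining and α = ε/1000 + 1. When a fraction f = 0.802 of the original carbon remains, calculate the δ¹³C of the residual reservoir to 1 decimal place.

Rayleigh residual: δ_res = (δ₀ + 1000)·f^(α−1) − 1000
α − 1 = -0.02160
f^(α−1) = 0.802^(-0.02160) = 1.004777
δ_res = (-2.4 + 1000) × 1.004777 − 1000 = 1002.366 − 1000 = 2.37 per mil

2.4 per mil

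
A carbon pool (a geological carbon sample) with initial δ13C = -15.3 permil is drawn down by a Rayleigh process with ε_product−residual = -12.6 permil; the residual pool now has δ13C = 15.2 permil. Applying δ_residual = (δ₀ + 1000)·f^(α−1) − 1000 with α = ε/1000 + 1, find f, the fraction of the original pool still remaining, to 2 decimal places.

α − 1 = ε/1000 = -0.0126
(δ_res + 1000)/(δ₀ + 1000) = (15.2 + 1000)/(-15.3 + 1000) = 1015.2/984.7 = 1.030974
f = 1.030974^(1/-0.0126) = exp(ln(1.030974)/-0.0126) = exp(0.03050/-0.0126)
f = exp(-2.4209) = 0.0888

0.09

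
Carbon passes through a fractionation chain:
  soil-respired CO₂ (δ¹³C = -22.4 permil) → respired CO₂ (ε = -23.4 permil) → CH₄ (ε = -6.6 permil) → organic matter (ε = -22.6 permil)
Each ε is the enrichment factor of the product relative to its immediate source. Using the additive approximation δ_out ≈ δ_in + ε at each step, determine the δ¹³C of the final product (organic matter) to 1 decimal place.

step 1: δ ≈ -22.4 + (-23.4) = -45.8 permil
step 2: δ ≈ -45.8 + (-6.6) = -52.4 permil
step 3: δ ≈ -52.4 + (-22.6) = -75.0 permil

-75.0 permil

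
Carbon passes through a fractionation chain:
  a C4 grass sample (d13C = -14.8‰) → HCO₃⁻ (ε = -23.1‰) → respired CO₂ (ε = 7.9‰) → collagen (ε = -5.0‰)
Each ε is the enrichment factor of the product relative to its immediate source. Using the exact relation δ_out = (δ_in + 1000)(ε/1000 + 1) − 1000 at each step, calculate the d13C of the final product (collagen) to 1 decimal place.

step 1: δ = (-14.80 + 1000)·(-23.1/1000 + 1) − 1000 = -37.56‰
step 2: δ = (-37.56 + 1000)·(7.9/1000 + 1) − 1000 = -29.95‰
step 3: δ = (-29.95 + 1000)·(-5.0/1000 + 1) − 1000 = -34.81‰

-34.8‰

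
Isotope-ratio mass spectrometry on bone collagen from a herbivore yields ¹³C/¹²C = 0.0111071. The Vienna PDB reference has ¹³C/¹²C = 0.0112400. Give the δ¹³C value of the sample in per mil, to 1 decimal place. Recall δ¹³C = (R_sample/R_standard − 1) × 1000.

-11.8 per mil

δ¹³C = (R_sample / R_standard − 1) × 1000
R_sample / R_standard = 0.0111071 / 0.0112400 = 0.988176
δ¹³C = (0.988176 − 1) × 1000 = -11.82 per mil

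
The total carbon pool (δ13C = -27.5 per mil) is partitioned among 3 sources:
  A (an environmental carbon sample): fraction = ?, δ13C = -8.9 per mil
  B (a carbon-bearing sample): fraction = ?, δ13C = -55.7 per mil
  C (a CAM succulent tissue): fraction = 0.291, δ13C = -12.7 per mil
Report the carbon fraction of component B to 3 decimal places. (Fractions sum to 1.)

Let f_B and f_A be the unknown fractions; fractions sum to 1 so f_B + f_A = 0.709.
Mass balance: Σ fᵢ·δᵢ = δ_bulk ⇒ f_B·(-55.7) + f_A·(-8.9) = -27.5 − (-3.696) = -23.804
Substitute f_A = 0.709 − f_B:
f_B·(-55.7 − -8.9) = -23.804 − 0.709×(-8.9) = -17.494
f_B = -17.494 / -46.8 = 0.3738

0.374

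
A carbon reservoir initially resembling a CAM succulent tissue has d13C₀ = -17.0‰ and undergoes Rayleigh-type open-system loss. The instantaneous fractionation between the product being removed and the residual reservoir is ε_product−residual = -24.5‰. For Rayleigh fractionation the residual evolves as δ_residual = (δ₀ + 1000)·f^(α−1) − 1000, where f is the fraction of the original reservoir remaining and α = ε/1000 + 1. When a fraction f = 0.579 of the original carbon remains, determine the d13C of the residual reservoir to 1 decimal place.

Rayleigh residual: δ_res = (δ₀ + 1000)·f^(α−1) − 1000
α = ε/1000 + 1 = 0.97550, so α − 1 = -0.02450
f^(α−1) = 0.579^(-0.02450) = 1.013478
δ_res = (-17.0 + 1000) × 1.013478 − 1000 = 996.249 − 1000 = -3.75‰

-3.8‰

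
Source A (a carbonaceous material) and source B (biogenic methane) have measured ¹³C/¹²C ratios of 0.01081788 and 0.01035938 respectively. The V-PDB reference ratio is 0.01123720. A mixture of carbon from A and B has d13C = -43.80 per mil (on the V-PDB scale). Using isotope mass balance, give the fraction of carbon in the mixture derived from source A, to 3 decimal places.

δ_A = (0.01081788/0.01123720 − 1)×1000 = (0.962685 − 1)×1000 = -37.315 per mil
δ_B = (0.01035938/0.01123720 − 1)×1000 = (0.921883 − 1)×1000 = -78.117 per mil
f_A = (δ_mix − δ_B)/(δ_A − δ_B) = (-43.80 − (-78.117))/(-37.315 − (-78.117))
f_A = 34.317 / 40.802 = 0.8411

0.841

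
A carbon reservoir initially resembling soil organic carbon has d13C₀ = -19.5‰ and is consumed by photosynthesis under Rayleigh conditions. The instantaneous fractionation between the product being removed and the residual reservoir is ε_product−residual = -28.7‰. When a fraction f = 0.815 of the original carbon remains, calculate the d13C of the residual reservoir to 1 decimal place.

Rayleigh residual: δ_res = (δ₀ + 1000)·f^(α−1) − 1000
α = ε/1000 + 1 = 0.97130, so α − 1 = -0.02870
f^(α−1) = 0.815^(-0.02870) = 1.005888
δ_res = (-19.5 + 1000) × 1.005888 − 1000 = 986.274 − 1000 = -13.73‰

-13.7‰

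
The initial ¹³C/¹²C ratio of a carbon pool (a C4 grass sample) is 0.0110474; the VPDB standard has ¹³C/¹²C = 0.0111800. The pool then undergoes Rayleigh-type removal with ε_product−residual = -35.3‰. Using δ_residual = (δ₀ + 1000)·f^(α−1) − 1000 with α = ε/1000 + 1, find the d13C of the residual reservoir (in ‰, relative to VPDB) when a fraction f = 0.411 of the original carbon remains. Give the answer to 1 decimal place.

19.6‰

δ₀ = (0.0110474/0.0111800 − 1)×1000 = (0.988140 − 1)×1000 = -11.860‰
α − 1 = ε/1000 = -0.0353
f^(α−1) = 0.411^(-0.0353) = 1.031885
δ_res = (-11.860 + 1000) × 1.031885 − 1000 = 1019.647 − 1000 = 19.65‰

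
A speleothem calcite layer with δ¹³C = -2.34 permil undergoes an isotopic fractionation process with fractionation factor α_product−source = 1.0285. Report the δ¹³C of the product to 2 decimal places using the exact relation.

δ_product = (δ_source + 1000)·α − 1000
δ_product = (-2.34 + 1000) × 1.0285 − 1000
δ_product = 1026.093 − 1000 = 26.093 permil

26.09 permil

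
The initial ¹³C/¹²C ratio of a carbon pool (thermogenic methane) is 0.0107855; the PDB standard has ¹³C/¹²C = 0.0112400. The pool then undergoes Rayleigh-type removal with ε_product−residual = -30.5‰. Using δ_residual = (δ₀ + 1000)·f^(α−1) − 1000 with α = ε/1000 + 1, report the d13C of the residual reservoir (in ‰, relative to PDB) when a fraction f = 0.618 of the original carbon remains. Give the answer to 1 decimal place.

-26.2‰

δ₀ = (0.0107855/0.0112400 − 1)×1000 = (0.959564 − 1)×1000 = -40.436‰
α − 1 = ε/1000 = -0.0305
f^(α−1) = 0.618^(-0.0305) = 1.014787
δ_res = (-40.436 + 1000) × 1.014787 − 1000 = 973.753 − 1000 = -26.25‰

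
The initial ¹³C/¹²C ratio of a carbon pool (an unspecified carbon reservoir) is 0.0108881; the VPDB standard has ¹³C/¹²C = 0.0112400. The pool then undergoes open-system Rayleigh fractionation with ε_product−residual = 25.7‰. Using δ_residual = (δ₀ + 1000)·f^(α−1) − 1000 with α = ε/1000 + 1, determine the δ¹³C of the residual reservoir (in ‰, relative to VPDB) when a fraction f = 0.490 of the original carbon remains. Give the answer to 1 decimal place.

δ₀ = (0.0108881/0.0112400 − 1)×1000 = (0.968692 − 1)×1000 = -31.308‰
α − 1 = ε/1000 = 0.0257
f^(α−1) = 0.490^(0.0257) = 0.981834
δ_res = (-31.308 + 1000) × 0.981834 − 1000 = 951.095 − 1000 = -48.91‰

-48.9‰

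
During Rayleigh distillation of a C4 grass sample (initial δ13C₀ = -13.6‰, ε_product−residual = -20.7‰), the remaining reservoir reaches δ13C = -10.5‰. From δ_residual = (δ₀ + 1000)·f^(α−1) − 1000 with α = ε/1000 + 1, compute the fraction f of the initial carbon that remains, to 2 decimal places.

0.86

α − 1 = ε/1000 = -0.0207
(δ_res + 1000)/(δ₀ + 1000) = (-10.5 + 1000)/(-13.6 + 1000) = 989.5/986.4 = 1.003143
f = 1.003143^(1/-0.0207) = exp(ln(1.003143)/-0.0207) = exp(0.00314/-0.0207)
f = exp(-0.1516) = 0.8593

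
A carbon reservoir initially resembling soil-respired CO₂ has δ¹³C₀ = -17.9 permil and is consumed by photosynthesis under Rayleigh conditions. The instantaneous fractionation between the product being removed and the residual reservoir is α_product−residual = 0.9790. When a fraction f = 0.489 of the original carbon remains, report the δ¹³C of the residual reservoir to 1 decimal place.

Rayleigh residual: δ_res = (δ₀ + 1000)·f^(α−1) − 1000
α − 1 = -0.02100
f^(α−1) = 0.489^(-0.02100) = 1.015137
δ_res = (-17.9 + 1000) × 1.015137 − 1000 = 996.966 − 1000 = -3.03 permil

-3.0 permil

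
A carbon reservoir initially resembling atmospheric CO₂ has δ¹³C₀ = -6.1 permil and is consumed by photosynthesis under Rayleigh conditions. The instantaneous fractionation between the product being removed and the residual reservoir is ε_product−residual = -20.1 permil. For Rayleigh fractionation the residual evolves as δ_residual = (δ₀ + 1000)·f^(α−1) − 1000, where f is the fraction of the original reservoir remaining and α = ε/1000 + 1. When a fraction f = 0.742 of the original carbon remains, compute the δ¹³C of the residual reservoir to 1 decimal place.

Rayleigh residual: δ_res = (δ₀ + 1000)·f^(α−1) − 1000
α = ε/1000 + 1 = 0.97990, so α − 1 = -0.02010
f^(α−1) = 0.742^(-0.02010) = 1.006016
δ_res = (-6.1 + 1000) × 1.006016 − 1000 = 999.879 − 1000 = -0.12 permil

-0.1 permil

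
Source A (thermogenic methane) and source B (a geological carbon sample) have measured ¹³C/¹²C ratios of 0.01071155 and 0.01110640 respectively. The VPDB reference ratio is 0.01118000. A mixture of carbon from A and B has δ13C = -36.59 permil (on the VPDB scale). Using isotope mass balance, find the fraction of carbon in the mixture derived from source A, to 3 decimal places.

0.850

δ_A = (0.01071155/0.01118000 − 1)×1000 = (0.958099 − 1)×1000 = -41.901 permil
δ_B = (0.01110640/0.01118000 − 1)×1000 = (0.993417 − 1)×1000 = -6.583 permil
f_A = (δ_mix − δ_B)/(δ_A − δ_B) = (-36.59 − (-6.583))/(-41.901 − (-6.583))
f_A = -30.007 / -35.318 = 0.8496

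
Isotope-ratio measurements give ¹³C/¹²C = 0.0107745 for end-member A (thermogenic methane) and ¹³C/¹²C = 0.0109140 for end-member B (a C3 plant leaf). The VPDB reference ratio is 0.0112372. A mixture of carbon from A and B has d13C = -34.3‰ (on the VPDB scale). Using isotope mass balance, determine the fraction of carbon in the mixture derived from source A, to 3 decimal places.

δ_A = (0.0107745/0.0112372 − 1)×1000 = (0.958824 − 1)×1000 = -41.176‰
δ_B = (0.0109140/0.0112372 − 1)×1000 = (0.971238 − 1)×1000 = -28.762‰
f_A = (δ_mix − δ_B)/(δ_A − δ_B) = (-34.3 − (-28.762))/(-41.176 − (-28.762))
f_A = -5.538 / -12.414 = 0.4461

0.446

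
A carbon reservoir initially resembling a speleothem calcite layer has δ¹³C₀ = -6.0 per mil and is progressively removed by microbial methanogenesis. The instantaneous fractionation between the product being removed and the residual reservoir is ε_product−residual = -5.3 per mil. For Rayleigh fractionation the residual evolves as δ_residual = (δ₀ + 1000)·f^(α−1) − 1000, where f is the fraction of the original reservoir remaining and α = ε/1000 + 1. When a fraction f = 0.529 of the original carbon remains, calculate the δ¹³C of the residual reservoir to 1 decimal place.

Rayleigh residual: δ_res = (δ₀ + 1000)·f^(α−1) − 1000
α = ε/1000 + 1 = 0.99470, so α − 1 = -0.00530
f^(α−1) = 0.529^(-0.00530) = 1.003381
δ_res = (-6.0 + 1000) × 1.003381 − 1000 = 997.360 − 1000 = -2.64 per mil

-2.6 per mil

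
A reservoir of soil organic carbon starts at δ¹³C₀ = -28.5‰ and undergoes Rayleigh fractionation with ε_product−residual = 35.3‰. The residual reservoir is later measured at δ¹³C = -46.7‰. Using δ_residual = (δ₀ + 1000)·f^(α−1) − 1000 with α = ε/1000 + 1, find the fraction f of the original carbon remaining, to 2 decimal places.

α − 1 = ε/1000 = 0.0353
(δ_res + 1000)/(δ₀ + 1000) = (-46.7 + 1000)/(-28.5 + 1000) = 953.3/971.5 = 0.981266
f = 0.981266^(1/0.0353) = exp(ln(0.981266)/0.0353) = exp(-0.01891/0.0353)
f = exp(-0.5357) = 0.5852

0.59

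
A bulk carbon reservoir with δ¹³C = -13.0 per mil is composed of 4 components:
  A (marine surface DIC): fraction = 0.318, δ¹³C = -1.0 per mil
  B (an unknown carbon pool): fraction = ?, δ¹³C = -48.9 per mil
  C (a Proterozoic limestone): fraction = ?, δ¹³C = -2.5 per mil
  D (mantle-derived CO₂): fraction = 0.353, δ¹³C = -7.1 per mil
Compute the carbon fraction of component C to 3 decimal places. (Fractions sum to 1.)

0.127

Let f_C and f_B be the unknown fractions; fractions sum to 1 so f_C + f_B = 0.329.
Mass balance: Σ fᵢ·δᵢ = δ_bulk ⇒ f_C·(-2.5) + f_B·(-48.9) = -13.0 − (-2.824) = -10.176
Substitute f_B = 0.329 − f_C:
f_C·(-2.5 − -48.9) = -10.176 − 0.329×(-48.9) = 5.912
f_C = 5.912 / 46.4 = 0.1274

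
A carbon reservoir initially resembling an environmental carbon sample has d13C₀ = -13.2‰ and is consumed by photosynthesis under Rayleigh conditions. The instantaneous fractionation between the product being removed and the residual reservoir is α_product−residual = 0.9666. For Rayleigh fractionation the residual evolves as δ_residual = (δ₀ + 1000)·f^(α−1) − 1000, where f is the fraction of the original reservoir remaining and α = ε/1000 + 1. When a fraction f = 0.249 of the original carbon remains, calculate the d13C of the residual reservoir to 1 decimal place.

Rayleigh residual: δ_res = (δ₀ + 1000)·f^(α−1) − 1000
α − 1 = -0.03340
f^(α−1) = 0.249^(-0.03340) = 1.047531
δ_res = (-13.2 + 1000) × 1.047531 − 1000 = 1033.704 − 1000 = 33.70‰

33.7‰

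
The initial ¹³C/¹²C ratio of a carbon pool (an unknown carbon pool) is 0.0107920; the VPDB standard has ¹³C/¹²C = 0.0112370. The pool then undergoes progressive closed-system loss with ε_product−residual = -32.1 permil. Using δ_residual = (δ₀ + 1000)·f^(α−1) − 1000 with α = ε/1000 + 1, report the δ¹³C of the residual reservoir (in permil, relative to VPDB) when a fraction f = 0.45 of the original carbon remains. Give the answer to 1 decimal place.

δ₀ = (0.0107920/0.0112370 − 1)×1000 = (0.960399 − 1)×1000 = -39.601 permil
α − 1 = ε/1000 = -0.0321
f^(α−1) = 0.45^(-0.0321) = 1.025963
δ_res = (-39.601 + 1000) × 1.025963 − 1000 = 985.334 − 1000 = -14.67 permil

-14.7 permil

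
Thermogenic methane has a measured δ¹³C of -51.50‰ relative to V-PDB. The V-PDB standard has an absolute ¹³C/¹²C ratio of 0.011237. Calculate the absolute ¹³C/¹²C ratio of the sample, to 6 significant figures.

0.0106583

R_sample = R_standard × (δ¹³C/1000 + 1)
R_sample = 0.011237 × (-51.50/1000 + 1) = 0.011237 × 0.948500
R_sample = 0.0106583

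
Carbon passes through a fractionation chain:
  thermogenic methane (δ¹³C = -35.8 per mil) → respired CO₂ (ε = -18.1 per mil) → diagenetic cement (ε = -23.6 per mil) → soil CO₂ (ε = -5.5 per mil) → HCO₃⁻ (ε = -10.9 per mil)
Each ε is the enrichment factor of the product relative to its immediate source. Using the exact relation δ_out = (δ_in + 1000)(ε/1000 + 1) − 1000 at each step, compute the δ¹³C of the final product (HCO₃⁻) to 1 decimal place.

-90.7 per mil

step 1: δ = (-35.80 + 1000)·(-18.1/1000 + 1) − 1000 = -53.25 per mil
step 2: δ = (-53.25 + 1000)·(-23.6/1000 + 1) − 1000 = -75.60 per mil
step 3: δ = (-75.60 + 1000)·(-5.5/1000 + 1) − 1000 = -80.68 per mil
step 4: δ = (-80.68 + 1000)·(-10.9/1000 + 1) − 1000 = -90.70 per mil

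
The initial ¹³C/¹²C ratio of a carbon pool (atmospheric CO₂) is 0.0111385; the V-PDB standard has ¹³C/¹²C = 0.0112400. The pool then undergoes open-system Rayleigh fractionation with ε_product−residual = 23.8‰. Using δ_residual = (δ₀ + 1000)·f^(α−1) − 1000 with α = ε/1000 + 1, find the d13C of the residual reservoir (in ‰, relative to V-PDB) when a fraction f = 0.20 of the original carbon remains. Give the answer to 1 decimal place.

δ₀ = (0.0111385/0.0112400 − 1)×1000 = (0.990970 − 1)×1000 = -9.030‰
α − 1 = ε/1000 = 0.0238
f^(α−1) = 0.20^(0.0238) = 0.962420
δ_res = (-9.030 + 1000) × 0.962420 − 1000 = 953.729 − 1000 = -46.27‰

-46.3‰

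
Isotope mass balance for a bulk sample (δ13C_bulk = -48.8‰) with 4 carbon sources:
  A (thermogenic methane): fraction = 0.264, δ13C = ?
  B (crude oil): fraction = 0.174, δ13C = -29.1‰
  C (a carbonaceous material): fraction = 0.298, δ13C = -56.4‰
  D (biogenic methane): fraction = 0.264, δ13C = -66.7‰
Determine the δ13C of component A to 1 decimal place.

Isotope mass balance: δ_bulk = Σ fᵢ·δᵢ.
-48.8 = 0.264×δ_A + 0.174×(-29.1) + 0.298×(-56.4) + 0.264×(-66.7)
0.264·δ_A = -48.8 − (-39.479) = -9.321
δ_A = -9.321 / 0.264 = -35.31‰

-35.3‰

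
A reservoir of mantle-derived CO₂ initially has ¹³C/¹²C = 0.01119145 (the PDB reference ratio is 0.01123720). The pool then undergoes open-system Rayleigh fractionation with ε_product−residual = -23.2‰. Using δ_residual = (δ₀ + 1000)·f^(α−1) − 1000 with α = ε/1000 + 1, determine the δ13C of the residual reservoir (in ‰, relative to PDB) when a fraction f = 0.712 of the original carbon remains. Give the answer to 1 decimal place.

δ₀ = (0.01119145/0.01123720 − 1)×1000 = (0.995929 − 1)×1000 = -4.071‰
α − 1 = ε/1000 = -0.0232
f^(α−1) = 0.712^(-0.0232) = 1.007912
δ_res = (-4.071 + 1000) × 1.007912 − 1000 = 1003.808 − 1000 = 3.81‰

3.8‰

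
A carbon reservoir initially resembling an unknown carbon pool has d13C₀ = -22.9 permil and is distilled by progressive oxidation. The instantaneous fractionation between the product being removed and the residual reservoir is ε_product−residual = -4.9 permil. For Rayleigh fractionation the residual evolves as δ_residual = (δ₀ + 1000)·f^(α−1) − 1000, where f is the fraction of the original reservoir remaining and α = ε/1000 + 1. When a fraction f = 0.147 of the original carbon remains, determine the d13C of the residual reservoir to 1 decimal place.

Rayleigh residual: δ_res = (δ₀ + 1000)·f^(α−1) − 1000
α = ε/1000 + 1 = 0.99510, so α − 1 = -0.00490
f^(α−1) = 0.147^(-0.00490) = 1.009439
δ_res = (-22.9 + 1000) × 1.009439 − 1000 = 986.323 − 1000 = -13.68 permil

-13.7 permil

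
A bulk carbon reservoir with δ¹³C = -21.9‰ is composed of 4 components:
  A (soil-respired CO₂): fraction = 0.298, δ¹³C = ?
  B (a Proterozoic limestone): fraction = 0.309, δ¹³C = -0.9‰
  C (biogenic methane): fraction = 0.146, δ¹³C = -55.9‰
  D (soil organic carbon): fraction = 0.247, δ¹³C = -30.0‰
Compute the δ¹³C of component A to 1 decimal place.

-20.3‰

Isotope mass balance: δ_bulk = Σ fᵢ·δᵢ.
-21.9 = 0.298×δ_A + 0.309×(-0.9) + 0.146×(-55.9) + 0.247×(-30.0)
0.298·δ_A = -21.9 − (-15.849) = -6.050
δ_A = -6.050 / 0.298 = -20.30‰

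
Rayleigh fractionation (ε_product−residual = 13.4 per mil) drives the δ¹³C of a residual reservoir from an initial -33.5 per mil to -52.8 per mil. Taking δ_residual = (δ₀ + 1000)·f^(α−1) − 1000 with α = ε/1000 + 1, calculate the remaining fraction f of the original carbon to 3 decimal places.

α − 1 = ε/1000 = 0.0134
(δ_res + 1000)/(δ₀ + 1000) = (-52.8 + 1000)/(-33.5 + 1000) = 947.2/966.5 = 0.980031
f = 0.980031^(1/0.0134) = exp(ln(0.980031)/0.0134) = exp(-0.02017/0.0134)
f = exp(-1.5053) = 0.2220

0.222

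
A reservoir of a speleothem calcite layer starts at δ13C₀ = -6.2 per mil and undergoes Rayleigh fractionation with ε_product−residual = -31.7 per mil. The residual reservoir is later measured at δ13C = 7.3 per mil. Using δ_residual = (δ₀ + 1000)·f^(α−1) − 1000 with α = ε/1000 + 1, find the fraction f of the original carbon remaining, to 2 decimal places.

α − 1 = ε/1000 = -0.0317
(δ_res + 1000)/(δ₀ + 1000) = (7.3 + 1000)/(-6.2 + 1000) = 1007.3/993.8 = 1.013584
f = 1.013584^(1/-0.0317) = exp(ln(1.013584)/-0.0317) = exp(0.01349/-0.0317)
f = exp(-0.4256) = 0.6534

0.65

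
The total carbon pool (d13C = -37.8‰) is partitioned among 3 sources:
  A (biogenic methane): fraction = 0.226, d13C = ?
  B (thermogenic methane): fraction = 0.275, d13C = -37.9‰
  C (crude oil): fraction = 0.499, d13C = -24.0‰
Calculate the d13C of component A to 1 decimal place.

Isotope mass balance: δ_bulk = Σ fᵢ·δᵢ.
-37.8 = 0.226×δ_A + 0.275×(-37.9) + 0.499×(-24.0)
0.226·δ_A = -37.8 − (-22.398) = -15.401
δ_A = -15.401 / 0.226 = -68.15‰

-68.1‰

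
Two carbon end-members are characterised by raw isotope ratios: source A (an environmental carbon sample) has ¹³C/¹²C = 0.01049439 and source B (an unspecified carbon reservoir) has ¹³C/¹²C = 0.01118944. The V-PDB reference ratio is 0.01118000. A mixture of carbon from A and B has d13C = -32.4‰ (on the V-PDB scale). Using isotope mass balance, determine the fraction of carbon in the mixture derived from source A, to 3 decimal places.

δ_A = (0.01049439/0.01118000 − 1)×1000 = (0.938675 − 1)×1000 = -61.325‰
δ_B = (0.01118944/0.01118000 − 1)×1000 = (1.000844 − 1)×1000 = 0.844‰
f_A = (δ_mix − δ_B)/(δ_A − δ_B) = (-32.4 − (0.844))/(-61.325 − (0.844))
f_A = -33.244 / -62.169 = 0.5347

0.535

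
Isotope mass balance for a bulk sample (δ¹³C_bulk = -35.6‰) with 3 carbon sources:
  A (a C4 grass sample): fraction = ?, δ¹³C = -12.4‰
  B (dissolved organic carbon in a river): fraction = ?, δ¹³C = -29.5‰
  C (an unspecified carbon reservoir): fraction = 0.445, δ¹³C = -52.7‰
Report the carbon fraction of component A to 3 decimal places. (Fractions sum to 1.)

0.247

Let f_A and f_B be the unknown fractions; fractions sum to 1 so f_A + f_B = 0.555.
Mass balance: Σ fᵢ·δᵢ = δ_bulk ⇒ f_A·(-12.4) + f_B·(-29.5) = -35.6 − (-23.452) = -12.148
Substitute f_B = 0.555 − f_A:
f_A·(-12.4 − -29.5) = -12.148 − 0.555×(-29.5) = 4.224
f_A = 4.224 / 17.1 = 0.2470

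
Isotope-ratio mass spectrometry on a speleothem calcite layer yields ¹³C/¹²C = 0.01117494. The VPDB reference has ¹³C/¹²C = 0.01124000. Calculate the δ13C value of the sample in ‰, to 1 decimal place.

-5.8‰

δ13C = (R_sample / R_standard − 1) × 1000
R_sample / R_standard = 0.01117494 / 0.01124000 = 0.994212
δ13C = (0.994212 − 1) × 1000 = -5.79‰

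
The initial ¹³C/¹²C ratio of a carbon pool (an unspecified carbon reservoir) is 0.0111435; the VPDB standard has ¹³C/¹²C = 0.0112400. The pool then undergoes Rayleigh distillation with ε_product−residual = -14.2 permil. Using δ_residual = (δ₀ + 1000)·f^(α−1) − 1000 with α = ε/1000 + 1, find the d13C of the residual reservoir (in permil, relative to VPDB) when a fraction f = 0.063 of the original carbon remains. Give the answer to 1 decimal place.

31.1 permil

δ₀ = (0.0111435/0.0112400 − 1)×1000 = (0.991415 − 1)×1000 = -8.585 permil
α − 1 = ε/1000 = -0.0142
f^(α−1) = 0.063^(-0.0142) = 1.040038
δ_res = (-8.585 + 1000) × 1.040038 − 1000 = 1031.109 − 1000 = 31.11 permil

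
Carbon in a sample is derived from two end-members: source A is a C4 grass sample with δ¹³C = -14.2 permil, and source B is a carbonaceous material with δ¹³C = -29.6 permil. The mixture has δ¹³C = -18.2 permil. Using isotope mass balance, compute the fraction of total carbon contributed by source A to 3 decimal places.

0.740

δ_mix = f_A·δ_A + (1 − f_A)·δ_B  ⇒  f_A = (δ_mix − δ_B)/(δ_A − δ_B)
f_A = (-18.2 − (-29.6)) / (-14.2 − (-29.6))
f_A = 11.4 / 15.4 = 0.7403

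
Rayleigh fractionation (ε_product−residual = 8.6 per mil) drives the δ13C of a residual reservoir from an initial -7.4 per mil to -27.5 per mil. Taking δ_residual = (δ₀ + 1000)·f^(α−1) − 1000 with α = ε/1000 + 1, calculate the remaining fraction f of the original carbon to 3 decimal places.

α − 1 = ε/1000 = 0.0086
(δ_res + 1000)/(δ₀ + 1000) = (-27.5 + 1000)/(-7.4 + 1000) = 972.5/992.6 = 0.979750
f = 0.979750^(1/0.0086) = exp(ln(0.979750)/0.0086) = exp(-0.02046/0.0086)
f = exp(-2.3788) = 0.0927

0.093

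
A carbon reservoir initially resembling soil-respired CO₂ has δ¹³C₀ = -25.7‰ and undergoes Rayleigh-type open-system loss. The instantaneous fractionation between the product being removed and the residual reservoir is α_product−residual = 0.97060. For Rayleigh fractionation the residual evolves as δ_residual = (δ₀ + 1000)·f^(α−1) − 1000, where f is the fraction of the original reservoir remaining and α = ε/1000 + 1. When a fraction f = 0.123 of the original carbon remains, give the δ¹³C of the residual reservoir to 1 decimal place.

Rayleigh residual: δ_res = (δ₀ + 1000)·f^(α−1) − 1000
α − 1 = -0.02940
f^(α−1) = 0.123^(-0.02940) = 1.063547
δ_res = (-25.7 + 1000) × 1.063547 − 1000 = 1036.214 − 1000 = 36.21‰

36.2‰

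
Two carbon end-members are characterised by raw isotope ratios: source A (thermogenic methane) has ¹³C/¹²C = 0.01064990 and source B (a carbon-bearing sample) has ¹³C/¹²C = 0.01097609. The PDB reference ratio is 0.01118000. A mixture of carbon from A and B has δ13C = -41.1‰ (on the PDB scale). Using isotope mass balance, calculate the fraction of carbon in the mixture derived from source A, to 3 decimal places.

0.784

δ_A = (0.01064990/0.01118000 − 1)×1000 = (0.952585 − 1)×1000 = -47.415‰
δ_B = (0.01097609/0.01118000 − 1)×1000 = (0.981761 − 1)×1000 = -18.239‰
f_A = (δ_mix − δ_B)/(δ_A − δ_B) = (-41.1 − (-18.239))/(-47.415 − (-18.239))
f_A = -22.861 / -29.176 = 0.7836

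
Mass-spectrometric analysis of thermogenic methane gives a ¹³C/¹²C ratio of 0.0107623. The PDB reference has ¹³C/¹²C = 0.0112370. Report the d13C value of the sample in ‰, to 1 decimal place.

-42.2‰

d13C = (R_sample / R_standard − 1) × 1000
R_sample / R_standard = 0.0107623 / 0.0112370 = 0.957756
d13C = (0.957756 − 1) × 1000 = -42.24‰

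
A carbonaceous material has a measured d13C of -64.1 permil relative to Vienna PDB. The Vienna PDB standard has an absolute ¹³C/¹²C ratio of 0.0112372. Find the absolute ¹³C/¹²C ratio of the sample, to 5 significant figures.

R_sample = R_standard × (d13C/1000 + 1)
R_sample = 0.0112372 × (-64.1/1000 + 1) = 0.0112372 × 0.935900
R_sample = 0.0105169

0.010517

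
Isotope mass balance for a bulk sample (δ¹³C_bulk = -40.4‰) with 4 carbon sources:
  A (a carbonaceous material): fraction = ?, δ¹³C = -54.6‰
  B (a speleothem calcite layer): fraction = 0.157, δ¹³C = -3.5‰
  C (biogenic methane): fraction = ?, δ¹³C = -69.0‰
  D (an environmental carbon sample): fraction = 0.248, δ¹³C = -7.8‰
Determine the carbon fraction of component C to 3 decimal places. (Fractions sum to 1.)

Let f_C and f_A be the unknown fractions; fractions sum to 1 so f_C + f_A = 0.595.
Mass balance: Σ fᵢ·δᵢ = δ_bulk ⇒ f_C·(-69.0) + f_A·(-54.6) = -40.4 − (-2.484) = -37.916
Substitute f_A = 0.595 − f_C:
f_C·(-69.0 − -54.6) = -37.916 − 0.595×(-54.6) = -5.429
f_C = -5.429 / -14.4 = 0.3770

0.377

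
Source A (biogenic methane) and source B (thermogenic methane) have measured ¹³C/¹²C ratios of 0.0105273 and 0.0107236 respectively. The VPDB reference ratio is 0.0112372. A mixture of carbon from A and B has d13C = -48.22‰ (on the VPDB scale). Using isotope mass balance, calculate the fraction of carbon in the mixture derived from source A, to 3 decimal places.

δ_A = (0.0105273/0.0112372 − 1)×1000 = (0.936826 − 1)×1000 = -63.174‰
δ_B = (0.0107236/0.0112372 − 1)×1000 = (0.954295 − 1)×1000 = -45.705‰
f_A = (δ_mix − δ_B)/(δ_A − δ_B) = (-48.22 − (-45.705))/(-63.174 − (-45.705))
f_A = -2.515 / -17.469 = 0.1440

0.144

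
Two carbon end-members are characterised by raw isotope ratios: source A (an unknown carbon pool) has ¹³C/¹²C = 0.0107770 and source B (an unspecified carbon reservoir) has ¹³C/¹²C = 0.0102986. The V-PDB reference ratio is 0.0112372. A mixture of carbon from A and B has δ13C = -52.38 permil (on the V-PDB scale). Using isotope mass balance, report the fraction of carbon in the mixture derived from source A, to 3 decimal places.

0.732

δ_A = (0.0107770/0.0112372 − 1)×1000 = (0.959047 − 1)×1000 = -40.953 permil
δ_B = (0.0102986/0.0112372 − 1)×1000 = (0.916474 − 1)×1000 = -83.526 permil
f_A = (δ_mix − δ_B)/(δ_A − δ_B) = (-52.38 − (-83.526))/(-40.953 − (-83.526))
f_A = 31.146 / 42.573 = 0.7316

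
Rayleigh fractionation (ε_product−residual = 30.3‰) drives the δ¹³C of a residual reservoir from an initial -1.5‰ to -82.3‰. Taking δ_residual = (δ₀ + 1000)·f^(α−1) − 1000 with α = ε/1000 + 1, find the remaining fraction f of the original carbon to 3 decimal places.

α − 1 = ε/1000 = 0.0303
(δ_res + 1000)/(δ₀ + 1000) = (-82.3 + 1000)/(-1.5 + 1000) = 917.7/998.5 = 0.919079
f = 0.919079^(1/0.0303) = exp(ln(0.919079)/0.0303) = exp(-0.08438/0.0303)
f = exp(-2.7849) = 0.0617

0.062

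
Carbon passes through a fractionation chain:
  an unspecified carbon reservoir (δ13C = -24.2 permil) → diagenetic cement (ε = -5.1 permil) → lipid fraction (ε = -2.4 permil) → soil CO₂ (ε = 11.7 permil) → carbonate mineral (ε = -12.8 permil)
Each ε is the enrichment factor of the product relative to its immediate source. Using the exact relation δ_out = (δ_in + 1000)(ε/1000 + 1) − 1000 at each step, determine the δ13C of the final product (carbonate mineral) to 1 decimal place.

-32.7 permil

step 1: δ = (-24.20 + 1000)·(-5.1/1000 + 1) − 1000 = -29.18 permil
step 2: δ = (-29.18 + 1000)·(-2.4/1000 + 1) − 1000 = -31.51 permil
step 3: δ = (-31.51 + 1000)·(11.7/1000 + 1) − 1000 = -20.18 permil
step 4: δ = (-20.18 + 1000)·(-12.8/1000 + 1) − 1000 = -32.72 permil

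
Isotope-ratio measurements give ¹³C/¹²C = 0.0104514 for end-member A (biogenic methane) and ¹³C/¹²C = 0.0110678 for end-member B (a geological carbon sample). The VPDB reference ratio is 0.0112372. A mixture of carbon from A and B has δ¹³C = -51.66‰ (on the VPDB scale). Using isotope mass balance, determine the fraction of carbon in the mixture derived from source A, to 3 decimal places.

0.667

δ_A = (0.0104514/0.0112372 − 1)×1000 = (0.930072 − 1)×1000 = -69.928‰
δ_B = (0.0110678/0.0112372 − 1)×1000 = (0.984925 − 1)×1000 = -15.075‰
f_A = (δ_mix − δ_B)/(δ_A − δ_B) = (-51.66 − (-15.075))/(-69.928 − (-15.075))
f_A = -36.585 / -54.854 = 0.6670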